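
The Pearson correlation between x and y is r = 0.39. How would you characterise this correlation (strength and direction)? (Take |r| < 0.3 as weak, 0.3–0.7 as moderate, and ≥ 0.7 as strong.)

moderate positive

r = 0.39 > 0 so the relationship is positive.
|r| = 0.39, which falls in the moderate range.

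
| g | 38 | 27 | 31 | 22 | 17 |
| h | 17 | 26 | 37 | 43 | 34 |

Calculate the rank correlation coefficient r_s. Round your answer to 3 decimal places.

-0.500

Rank g: 5, 3, 4, 2, 1
Rank h: 1, 2, 4, 5, 3
d = rank(g) − rank(h): 4, 1, 0, -3, -2; Σd² = 30
ρ = 1 − 6Σd² / [n(n²−1)] = 1 − 6×30 / (5×24) = 1 − 180/120 ≈ -0.500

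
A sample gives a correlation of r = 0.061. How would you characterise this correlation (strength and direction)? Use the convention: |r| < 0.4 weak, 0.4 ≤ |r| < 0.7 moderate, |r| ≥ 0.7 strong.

weak positive

r = 0.061 > 0 so the relationship is positive.
|r| = 0.061, which falls in the weak range.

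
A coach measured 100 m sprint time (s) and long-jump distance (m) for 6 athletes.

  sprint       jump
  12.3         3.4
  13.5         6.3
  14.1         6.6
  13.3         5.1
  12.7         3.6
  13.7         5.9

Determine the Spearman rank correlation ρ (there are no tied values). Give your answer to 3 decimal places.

Rank sprint: 1, 4, 6, 3, 2, 5
Rank jump: 1, 5, 6, 3, 2, 4
d = rank(sprint) − rank(jump): 0, -1, 0, 0, 0, 1; Σd² = 2
ρ = 1 − 6Σd² / [n(n²−1)] = 1 − 6×2 / (6×35) = 1 − 12/210 ≈ 0.943

0.943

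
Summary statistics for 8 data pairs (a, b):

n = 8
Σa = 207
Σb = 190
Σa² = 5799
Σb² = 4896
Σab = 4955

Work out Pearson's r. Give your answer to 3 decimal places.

r = (nΣab − ΣaΣb) / √[(nΣa² − (Σa)²)(nΣb² − (Σb)²)]
Numerator: 8×4955 − 207×190 = 310
Denominator: √[(46392 − 42849)(39168 − 36100)] = √[3543 × 3068] = 3296.9568
r = 310 / 3296.9568 ≈ 0.094

0.094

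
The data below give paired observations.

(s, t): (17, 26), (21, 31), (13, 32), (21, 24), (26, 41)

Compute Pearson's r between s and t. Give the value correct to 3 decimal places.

n = 5, Σs = 98, Σt = 154, Σs² = 2016, Σt² = 4918, Σst = 3079
nΣst − ΣsΣt = 15395 − 15092 = 303
nΣs² − (Σs)² = 10080 − 9604 = 476; nΣt² − (Σt)² = 24590 − 23716 = 874
r = 303 / √(476 × 874) = 303 / 644.9992 ≈ 0.470

0.470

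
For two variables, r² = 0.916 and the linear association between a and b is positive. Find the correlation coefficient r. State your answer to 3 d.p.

0.957

|r| = √0.916 = 0.957
The association is positive, so r = 0.957.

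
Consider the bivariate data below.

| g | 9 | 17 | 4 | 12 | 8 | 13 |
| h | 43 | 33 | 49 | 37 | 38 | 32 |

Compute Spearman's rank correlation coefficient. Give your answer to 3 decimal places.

Rank g: 3, 6, 1, 4, 2, 5
Rank h: 5, 2, 6, 3, 4, 1
d = rank(g) − rank(h): -2, 4, -5, 1, -2, 4; Σd² = 66
ρ = 1 − 6Σd² / [n(n²−1)] = 1 − 6×66 / (6×35) = 1 − 396/210 ≈ -0.886

-0.886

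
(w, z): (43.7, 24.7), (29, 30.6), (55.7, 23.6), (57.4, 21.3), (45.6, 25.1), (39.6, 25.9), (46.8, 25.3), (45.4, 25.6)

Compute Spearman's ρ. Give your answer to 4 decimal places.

-0.8333

Rank w: 3, 1, 7, 8, 5, 2, 6, 4
Rank z: 3, 8, 2, 1, 4, 7, 5, 6
d = rank(w) − rank(z): 0, -7, 5, 7, 1, -5, 1, -2; Σd² = 154
ρ = 1 − 6Σd² / [n(n²−1)] = 1 − 6×154 / (8×63) = 1 − 924/504 ≈ -0.8333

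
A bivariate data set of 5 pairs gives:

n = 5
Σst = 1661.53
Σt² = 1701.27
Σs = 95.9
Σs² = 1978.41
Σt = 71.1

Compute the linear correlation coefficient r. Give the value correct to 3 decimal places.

r = (nΣst − ΣsΣt) / √[(nΣs² − (Σs)²)(nΣt² − (Σt)²)]
Numerator: 5×1661.53 − 95.9×71.1 = 1489.16
Denominator: √[(9892.05 − 9196.81)(8506.35 − 5055.21)] = √[695.24 × 3451.14] = 1548.9902
r = 1489.16 / 1548.9902 ≈ 0.961

0.961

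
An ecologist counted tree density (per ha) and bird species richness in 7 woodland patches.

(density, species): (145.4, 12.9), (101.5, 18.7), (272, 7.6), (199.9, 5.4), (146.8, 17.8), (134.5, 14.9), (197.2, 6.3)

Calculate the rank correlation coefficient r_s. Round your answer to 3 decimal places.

-0.786

Rank density: 3, 1, 7, 6, 4, 2, 5
Rank species: 4, 7, 3, 1, 6, 5, 2
d = rank(density) − rank(species): -1, -6, 4, 5, -2, -3, 3; Σd² = 100
ρ = 1 − 6Σd² / [n(n²−1)] = 1 − 6×100 / (7×48) = 1 − 600/336 ≈ -0.786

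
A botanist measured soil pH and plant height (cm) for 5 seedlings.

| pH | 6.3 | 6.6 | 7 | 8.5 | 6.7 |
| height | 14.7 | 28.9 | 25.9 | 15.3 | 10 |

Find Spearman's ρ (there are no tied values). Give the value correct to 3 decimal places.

Rank pH: 1, 2, 4, 5, 3
Rank height: 2, 5, 4, 3, 1
d = rank(pH) − rank(height): -1, -3, 0, 2, 2; Σd² = 18
ρ = 1 − 6Σd² / [n(n²−1)] = 1 − 6×18 / (5×24) = 1 − 108/120 ≈ 0.100

0.100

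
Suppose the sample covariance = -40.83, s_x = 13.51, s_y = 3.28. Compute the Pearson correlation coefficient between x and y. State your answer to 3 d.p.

-0.921

r = Cov(x,y) / (s_x · s_y) = -40.83 / (13.51 × 3.28)
  = -40.83 / 44.3128 ≈ -0.921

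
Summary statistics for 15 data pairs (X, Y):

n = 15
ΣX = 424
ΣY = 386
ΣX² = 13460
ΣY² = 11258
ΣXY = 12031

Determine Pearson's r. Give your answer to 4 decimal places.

0.8012

r = (nΣXY − ΣXΣY) / √[(nΣX² − (ΣX)²)(nΣY² − (ΣY)²)]
Numerator: 15×12031 − 424×386 = 16801
Denominator: √[(201900 − 179776)(168870 − 148996)] = √[22124 × 19874] = 20968.8430
r = 16801 / 20968.8430 ≈ 0.8012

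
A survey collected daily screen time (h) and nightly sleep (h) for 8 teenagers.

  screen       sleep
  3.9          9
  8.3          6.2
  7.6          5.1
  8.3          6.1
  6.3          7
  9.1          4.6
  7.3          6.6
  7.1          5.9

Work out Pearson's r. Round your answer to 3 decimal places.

n = 8, Σx = 57.9, Σy = 50.5, Σx² = 436.95, Σy² = 331.19, Σxy = 351.98
nΣxy − ΣxΣy = 2815.84 − 2923.95 = -108.11
nΣx² − (Σx)² = 3495.6 − 3352.41 = 143.19; nΣy² − (Σy)² = 2649.52 − 2550.25 = 99.27
r = -108.11 / √(143.19 × 99.27) = -108.11 / 119.2245 ≈ -0.907

-0.907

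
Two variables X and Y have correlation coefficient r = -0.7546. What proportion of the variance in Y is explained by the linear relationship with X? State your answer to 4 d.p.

r² = (-0.7546)² = 0.5694

0.5694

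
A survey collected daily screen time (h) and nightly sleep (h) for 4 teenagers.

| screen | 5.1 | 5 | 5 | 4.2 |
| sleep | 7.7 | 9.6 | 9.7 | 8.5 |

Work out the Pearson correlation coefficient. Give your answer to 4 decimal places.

n = 4, Σx = 19.3, Σy = 35.5, Σx² = 93.65, Σy² = 317.79, Σxy = 171.47
nΣxy − ΣxΣy = 685.88 − 685.15 = 0.73
nΣx² − (Σx)² = 374.6 − 372.49 = 2.11; nΣy² − (Σy)² = 1271.16 − 1260.25 = 10.91
r = 0.73 / √(2.11 × 10.91) = 0.73 / 4.7979 ≈ 0.1521

0.1521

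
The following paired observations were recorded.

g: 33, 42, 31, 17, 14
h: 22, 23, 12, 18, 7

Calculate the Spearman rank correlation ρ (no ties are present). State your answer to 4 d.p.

0.9000

Rank g: 4, 5, 3, 2, 1
Rank h: 4, 5, 2, 3, 1
d = rank(g) − rank(h): 0, 0, 1, -1, 0; Σd² = 2
ρ = 1 − 6Σd² / [n(n²−1)] = 1 − 6×2 / (5×24) = 1 − 12/120 ≈ 0.9000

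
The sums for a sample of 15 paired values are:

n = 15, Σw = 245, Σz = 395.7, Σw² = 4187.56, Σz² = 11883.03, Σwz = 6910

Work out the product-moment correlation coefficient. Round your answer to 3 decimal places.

r = (nΣwz − ΣwΣz) / √[(nΣw² − (Σw)²)(nΣz² − (Σz)²)]
Numerator: 15×6910 − 245×395.7 = 6703.5
Denominator: √[(62813.4 − 60025)(178245.45 − 156578.49)] = √[2788.4 × 21666.96] = 7772.7827
r = 6703.5 / 7772.7827 ≈ 0.862

0.862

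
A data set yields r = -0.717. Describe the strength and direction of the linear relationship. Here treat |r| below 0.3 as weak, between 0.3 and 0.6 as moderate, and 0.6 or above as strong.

strong negative

r = -0.717 < 0 so the relationship is negative.
|r| = 0.717, which falls in the strong range.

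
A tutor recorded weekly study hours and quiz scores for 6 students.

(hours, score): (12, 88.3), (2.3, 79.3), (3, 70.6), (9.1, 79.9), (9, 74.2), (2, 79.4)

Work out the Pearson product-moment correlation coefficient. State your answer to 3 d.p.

n = 6, Σx = 37.4, Σy = 471.7, Σx² = 326.1, Σy² = 37263.75, Σxy = 3007.48
nΣxy − ΣxΣy = 18044.88 − 17641.58 = 403.3
nΣx² − (Σx)² = 1956.6 − 1398.76 = 557.84; nΣy² − (Σy)² = 223582.5 − 222500.89 = 1081.61
r = 403.3 / √(557.84 × 1081.61) = 403.3 / 776.7659 ≈ 0.519

0.519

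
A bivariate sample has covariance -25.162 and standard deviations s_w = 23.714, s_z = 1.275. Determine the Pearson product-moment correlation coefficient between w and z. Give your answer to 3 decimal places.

-0.832

r = Cov(w,z) / (s_w · s_z) = -25.162 / (23.714 × 1.275)
  = -25.162 / 30.2353 ≈ -0.832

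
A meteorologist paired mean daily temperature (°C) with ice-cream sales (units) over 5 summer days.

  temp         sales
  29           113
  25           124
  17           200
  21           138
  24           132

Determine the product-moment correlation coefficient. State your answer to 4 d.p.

n = 5, Σx = 116, Σy = 707, Σx² = 2772, Σy² = 104613, Σxy = 15843
nΣxy − ΣxΣy = 79215 − 82012 = -2797
nΣx² − (Σx)² = 13860 − 13456 = 404; nΣy² − (Σy)² = 523065 − 499849 = 23216
r = -2797 / √(404 × 23216) = -2797 / 3062.5584 ≈ -0.9133

-0.9133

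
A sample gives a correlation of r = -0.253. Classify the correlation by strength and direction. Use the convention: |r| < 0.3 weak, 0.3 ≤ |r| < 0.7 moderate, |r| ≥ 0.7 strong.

r = -0.253 < 0 so the relationship is negative.
|r| = 0.253, which falls in the weak range.

weak negative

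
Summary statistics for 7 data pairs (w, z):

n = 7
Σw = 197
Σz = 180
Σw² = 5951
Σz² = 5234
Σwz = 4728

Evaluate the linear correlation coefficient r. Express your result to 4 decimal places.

-0.6805

r = (nΣwz − ΣwΣz) / √[(nΣw² − (Σw)²)(nΣz² − (Σz)²)]
Numerator: 7×4728 − 197×180 = -2364
Denominator: √[(41657 − 38809)(36638 − 32400)] = √[2848 × 4238] = 3474.1652
r = -2364 / 3474.1652 ≈ -0.6805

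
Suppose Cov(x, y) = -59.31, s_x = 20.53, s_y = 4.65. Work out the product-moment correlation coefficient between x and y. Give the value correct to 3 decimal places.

r = Cov(x,y) / (s_x · s_y) = -59.31 / (20.53 × 4.65)
  = -59.31 / 95.4645 ≈ -0.621

-0.621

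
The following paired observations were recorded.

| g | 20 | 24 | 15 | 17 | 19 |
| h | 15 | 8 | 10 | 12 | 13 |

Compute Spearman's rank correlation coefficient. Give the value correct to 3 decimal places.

0.000

Rank g: 4, 5, 1, 2, 3
Rank h: 5, 1, 2, 3, 4
d = rank(g) − rank(h): -1, 4, -1, -1, -1; Σd² = 20
ρ = 1 − 6Σd² / [n(n²−1)] = 1 − 6×20 / (5×24) = 1 − 120/120 ≈ 0.000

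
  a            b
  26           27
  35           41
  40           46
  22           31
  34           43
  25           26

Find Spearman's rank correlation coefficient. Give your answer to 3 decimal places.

Rank a: 3, 5, 6, 1, 4, 2
Rank b: 2, 4, 6, 3, 5, 1
d = rank(a) − rank(b): 1, 1, 0, -2, -1, 1; Σd² = 8
ρ = 1 − 6Σd² / [n(n²−1)] = 1 − 6×8 / (6×35) = 1 − 48/210 ≈ 0.771

0.771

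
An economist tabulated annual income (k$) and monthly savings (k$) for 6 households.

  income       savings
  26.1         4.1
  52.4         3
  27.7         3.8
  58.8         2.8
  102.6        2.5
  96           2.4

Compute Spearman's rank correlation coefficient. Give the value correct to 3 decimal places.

-0.943

Rank income: 1, 3, 2, 4, 6, 5
Rank savings: 6, 4, 5, 3, 2, 1
d = rank(income) − rank(savings): -5, -1, -3, 1, 4, 4; Σd² = 68
ρ = 1 − 6Σd² / [n(n²−1)] = 1 − 6×68 / (6×35) = 1 − 408/210 ≈ -0.943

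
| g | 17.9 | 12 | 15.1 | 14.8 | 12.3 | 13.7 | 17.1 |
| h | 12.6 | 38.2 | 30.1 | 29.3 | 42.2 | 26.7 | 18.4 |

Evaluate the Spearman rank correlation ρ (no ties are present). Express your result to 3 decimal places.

Rank g: 7, 1, 5, 4, 2, 3, 6
Rank h: 1, 6, 5, 4, 7, 3, 2
d = rank(g) − rank(h): 6, -5, 0, 0, -5, 0, 4; Σd² = 102
ρ = 1 − 6Σd² / [n(n²−1)] = 1 − 6×102 / (7×48) = 1 − 612/336 ≈ -0.821

-0.821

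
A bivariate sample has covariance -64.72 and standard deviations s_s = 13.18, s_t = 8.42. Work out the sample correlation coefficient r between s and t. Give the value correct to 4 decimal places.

r = Cov(s,t) / (s_s · s_t) = -64.72 / (13.18 × 8.42)
  = -64.72 / 110.9756 ≈ -0.5832

-0.5832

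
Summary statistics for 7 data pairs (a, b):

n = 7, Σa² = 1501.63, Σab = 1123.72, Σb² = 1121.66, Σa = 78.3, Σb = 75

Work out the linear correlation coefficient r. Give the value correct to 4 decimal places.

r = (nΣab − ΣaΣb) / √[(nΣa² − (Σa)²)(nΣb² − (Σb)²)]
Numerator: 7×1123.72 − 78.3×75 = 1993.54
Denominator: √[(10511.41 − 6130.89)(7851.62 − 5625)] = √[4380.52 × 2226.62] = 3123.1000
r = 1993.54 / 3123.1000 ≈ 0.6383

0.6383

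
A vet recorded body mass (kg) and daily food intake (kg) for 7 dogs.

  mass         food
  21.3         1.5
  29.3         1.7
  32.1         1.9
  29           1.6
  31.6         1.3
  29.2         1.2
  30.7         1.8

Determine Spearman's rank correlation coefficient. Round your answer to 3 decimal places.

Rank mass: 1, 4, 7, 2, 6, 3, 5
Rank food: 3, 5, 7, 4, 2, 1, 6
d = rank(mass) − rank(food): -2, -1, 0, -2, 4, 2, -1; Σd² = 30
ρ = 1 − 6Σd² / [n(n²−1)] = 1 − 6×30 / (7×48) = 1 − 180/336 ≈ 0.464

0.464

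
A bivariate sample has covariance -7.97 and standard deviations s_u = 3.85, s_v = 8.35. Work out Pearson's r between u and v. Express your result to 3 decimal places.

r = Cov(u,v) / (s_u · s_v) = -7.97 / (3.85 × 8.35)
  = -7.97 / 32.1475 ≈ -0.248

-0.248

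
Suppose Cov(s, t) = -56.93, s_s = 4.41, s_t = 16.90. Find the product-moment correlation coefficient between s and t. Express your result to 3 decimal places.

-0.764

r = Cov(s,t) / (s_s · s_t) = -56.93 / (4.41 × 16.90)
  = -56.93 / 74.5290 ≈ -0.764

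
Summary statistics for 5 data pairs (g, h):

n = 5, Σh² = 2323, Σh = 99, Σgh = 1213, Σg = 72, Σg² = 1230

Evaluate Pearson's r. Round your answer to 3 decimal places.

r = (nΣgh − ΣgΣh) / √[(nΣg² − (Σg)²)(nΣh² − (Σh)²)]
Numerator: 5×1213 − 72×99 = -1063
Denominator: √[(6150 − 5184)(11615 − 9801)] = √[966 × 1814] = 1323.7538
r = -1063 / 1323.7538 ≈ -0.803

-0.803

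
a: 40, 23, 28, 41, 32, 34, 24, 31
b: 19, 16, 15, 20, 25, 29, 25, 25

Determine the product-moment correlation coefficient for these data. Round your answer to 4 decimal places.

0.1132

n = 8, Σa = 253, Σb = 174, Σa² = 8311, Σb² = 3958, Σab = 5529
nΣab − ΣaΣb = 44232 − 44022 = 210
nΣa² − (Σa)² = 66488 − 64009 = 2479; nΣb² − (Σb)² = 31664 − 30276 = 1388
r = 210 / √(2479 × 1388) = 210 / 1854.9534 ≈ 0.1132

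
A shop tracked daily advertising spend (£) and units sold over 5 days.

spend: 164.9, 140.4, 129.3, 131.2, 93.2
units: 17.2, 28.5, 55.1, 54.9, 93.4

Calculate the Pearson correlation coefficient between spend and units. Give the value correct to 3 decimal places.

-0.973

n = 5, Σx = 659, Σy = 249.1, Σx² = 89522.34, Σy² = 15881.67, Σxy = 29869.87
nΣxy − ΣxΣy = 149349.35 − 164156.9 = -14807.55
nΣx² − (Σx)² = 447611.7 − 434281 = 13330.7; nΣy² − (Σy)² = 79408.35 − 62050.81 = 17357.54
r = -14807.55 / √(13330.7 × 17357.54) = -14807.55 / 15211.4483 ≈ -0.973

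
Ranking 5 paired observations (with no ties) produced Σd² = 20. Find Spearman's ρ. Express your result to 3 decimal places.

ρ = 1 − 6Σd² / [n(n²−1)] = 1 − 6×20 / (5×24)
  = 1 − 120/120 = 1 − 1.0000 ≈ 0.000

0.000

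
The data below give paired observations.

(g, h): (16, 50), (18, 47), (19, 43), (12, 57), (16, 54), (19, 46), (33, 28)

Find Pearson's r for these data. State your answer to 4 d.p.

n = 7, Σg = 133, Σh = 325, Σg² = 2791, Σh² = 15623, Σgh = 5809
nΣgh − ΣgΣh = 40663 − 43225 = -2562
nΣg² − (Σg)² = 19537 − 17689 = 1848; nΣh² − (Σh)² = 109361 − 105625 = 3736
r = -2562 / √(1848 × 3736) = -2562 / 2627.5707 ≈ -0.9750

-0.9750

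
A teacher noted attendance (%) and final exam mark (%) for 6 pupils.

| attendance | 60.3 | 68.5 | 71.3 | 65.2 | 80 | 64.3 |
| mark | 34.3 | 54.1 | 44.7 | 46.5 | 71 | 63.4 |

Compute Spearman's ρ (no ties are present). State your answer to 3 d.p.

Rank attendance: 1, 4, 5, 3, 6, 2
Rank mark: 1, 4, 2, 3, 6, 5
d = rank(attendance) − rank(mark): 0, 0, 3, 0, 0, -3; Σd² = 18
ρ = 1 − 6Σd² / [n(n²−1)] = 1 − 6×18 / (6×35) = 1 − 108/210 ≈ 0.486

0.486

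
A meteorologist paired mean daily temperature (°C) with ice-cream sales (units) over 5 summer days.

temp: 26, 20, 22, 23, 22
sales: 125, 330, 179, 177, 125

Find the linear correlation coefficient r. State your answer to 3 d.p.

n = 5, Σx = 113, Σy = 936, Σx² = 2573, Σy² = 203520, Σxy = 20609
nΣxy − ΣxΣy = 103045 − 105768 = -2723
nΣx² − (Σx)² = 12865 − 12769 = 96; nΣy² − (Σy)² = 1017600 − 876096 = 141504
r = -2723 / √(96 × 141504) = -2723 / 3685.6999 ≈ -0.739

-0.739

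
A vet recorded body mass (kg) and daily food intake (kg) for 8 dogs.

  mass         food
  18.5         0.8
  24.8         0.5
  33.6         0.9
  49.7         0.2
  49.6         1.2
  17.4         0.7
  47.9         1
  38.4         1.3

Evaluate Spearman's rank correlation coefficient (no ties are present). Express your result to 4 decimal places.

0.1905

Rank mass: 2, 3, 4, 8, 7, 1, 6, 5
Rank food: 4, 2, 5, 1, 7, 3, 6, 8
d = rank(mass) − rank(food): -2, 1, -1, 7, 0, -2, 0, -3; Σd² = 68
ρ = 1 − 6Σd² / [n(n²−1)] = 1 − 6×68 / (8×63) = 1 − 408/504 ≈ 0.1905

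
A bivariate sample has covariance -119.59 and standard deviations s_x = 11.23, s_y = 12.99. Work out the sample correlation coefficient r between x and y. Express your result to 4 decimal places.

r = Cov(x,y) / (s_x · s_y) = -119.59 / (11.23 × 12.99)
  = -119.59 / 145.8777 ≈ -0.8198

-0.8198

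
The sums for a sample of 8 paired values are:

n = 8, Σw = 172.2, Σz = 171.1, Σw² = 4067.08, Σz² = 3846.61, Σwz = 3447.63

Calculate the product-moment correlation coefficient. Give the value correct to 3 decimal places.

r = (nΣwz − ΣwΣz) / √[(nΣw² − (Σw)²)(nΣz² − (Σz)²)]
Numerator: 8×3447.63 − 172.2×171.1 = -1882.38
Denominator: √[(32536.64 − 29652.84)(30772.88 − 29275.21)] = √[2883.8 × 1497.67] = 2078.2158
r = -1882.38 / 2078.2158 ≈ -0.906

-0.906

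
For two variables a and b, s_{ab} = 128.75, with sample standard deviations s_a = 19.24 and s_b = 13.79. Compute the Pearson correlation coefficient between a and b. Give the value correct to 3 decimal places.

0.485

r = Cov(a,b) / (s_a · s_b) = 128.75 / (19.24 × 13.79)
  = 128.75 / 265.3196 ≈ 0.485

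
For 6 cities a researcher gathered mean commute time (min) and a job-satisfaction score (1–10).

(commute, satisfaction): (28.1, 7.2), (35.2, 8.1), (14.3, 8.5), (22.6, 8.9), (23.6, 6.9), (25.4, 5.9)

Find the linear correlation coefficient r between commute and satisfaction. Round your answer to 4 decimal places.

-0.2234

n = 6, Σx = 149.2, Σy = 45.5, Σx² = 3946.02, Σy² = 351.33, Σxy = 1122.83
nΣxy − ΣxΣy = 6736.98 − 6788.6 = -51.62
nΣx² − (Σx)² = 23676.12 − 22260.64 = 1415.48; nΣy² − (Σy)² = 2107.98 − 2070.25 = 37.73
r = -51.62 / √(1415.48 × 37.73) = -51.62 / 231.0975 ≈ -0.2234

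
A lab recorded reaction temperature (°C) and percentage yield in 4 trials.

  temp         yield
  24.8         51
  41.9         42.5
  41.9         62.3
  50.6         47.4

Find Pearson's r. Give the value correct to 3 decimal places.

-0.121

n = 4, Σx = 159.2, Σy = 203.2, Σx² = 6686.62, Σy² = 10535.3, Σxy = 8054.36
nΣxy − ΣxΣy = 32217.44 − 32349.44 = -132
nΣx² − (Σx)² = 26746.48 − 25344.64 = 1401.84; nΣy² − (Σy)² = 42141.2 − 41290.24 = 850.96
r = -132 / √(1401.84 × 850.96) = -132 / 1092.2041 ≈ -0.121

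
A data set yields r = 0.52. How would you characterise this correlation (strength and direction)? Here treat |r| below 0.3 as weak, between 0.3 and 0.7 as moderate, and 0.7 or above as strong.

r = 0.52 > 0 so the relationship is positive.
|r| = 0.52, which falls in the moderate range.

moderate positive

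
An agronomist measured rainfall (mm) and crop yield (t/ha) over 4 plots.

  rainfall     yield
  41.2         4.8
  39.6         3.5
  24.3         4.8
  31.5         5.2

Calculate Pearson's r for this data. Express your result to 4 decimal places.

-0.4685

n = 4, Σx = 136.6, Σy = 18.3, Σx² = 4848.34, Σy² = 85.37, Σxy = 616.8
nΣxy − ΣxΣy = 2467.2 − 2499.78 = -32.58
nΣx² − (Σx)² = 19393.36 − 18659.56 = 733.8; nΣy² − (Σy)² = 341.48 − 334.89 = 6.59
r = -32.58 / √(733.8 × 6.59) = -32.58 / 69.5395 ≈ -0.4685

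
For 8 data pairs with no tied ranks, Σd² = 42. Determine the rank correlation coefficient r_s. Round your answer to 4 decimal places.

0.5000

ρ = 1 − 6Σd² / [n(n²−1)] = 1 − 6×42 / (8×63)
  = 1 − 252/504 = 1 − 0.50000 ≈ 0.5000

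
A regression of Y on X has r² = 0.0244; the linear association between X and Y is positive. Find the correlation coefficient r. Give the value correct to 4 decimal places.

0.1562

|r| = √0.0244 = 0.1562
The association is positive, so r = 0.1562.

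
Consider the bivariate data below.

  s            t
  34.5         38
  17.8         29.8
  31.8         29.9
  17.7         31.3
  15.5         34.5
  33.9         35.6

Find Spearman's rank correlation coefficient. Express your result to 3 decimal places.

Rank s: 6, 3, 4, 2, 1, 5
Rank t: 6, 1, 2, 3, 4, 5
d = rank(s) − rank(t): 0, 2, 2, -1, -3, 0; Σd² = 18
ρ = 1 − 6Σd² / [n(n²−1)] = 1 − 6×18 / (6×35) = 1 − 108/210 ≈ 0.486

0.486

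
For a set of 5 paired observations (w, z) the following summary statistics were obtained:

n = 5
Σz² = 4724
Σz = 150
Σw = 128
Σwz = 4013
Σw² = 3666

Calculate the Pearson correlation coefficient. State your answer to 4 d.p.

0.5859

r = (nΣwz − ΣwΣz) / √[(nΣw² − (Σw)²)(nΣz² − (Σz)²)]
Numerator: 5×4013 − 128×150 = 865
Denominator: √[(18330 − 16384)(23620 − 22500)] = √[1946 × 1120] = 1476.3197
r = 865 / 1476.3197 ≈ 0.5859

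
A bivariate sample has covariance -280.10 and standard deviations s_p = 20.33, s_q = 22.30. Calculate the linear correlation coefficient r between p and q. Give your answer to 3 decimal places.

-0.618

r = Cov(p,q) / (s_p · s_q) = -280.10 / (20.33 × 22.30)
  = -280.10 / 453.3590 ≈ -0.618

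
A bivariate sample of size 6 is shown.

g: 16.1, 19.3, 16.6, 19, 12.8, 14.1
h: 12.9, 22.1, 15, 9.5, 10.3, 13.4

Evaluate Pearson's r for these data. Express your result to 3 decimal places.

0.461

n = 6, Σg = 97.9, Σh = 83.2, Σg² = 1630.91, Σh² = 1255.72, Σgh = 1384.5
nΣgh − ΣgΣh = 8307 − 8145.28 = 161.72
nΣg² − (Σg)² = 9785.46 − 9584.41 = 201.05; nΣh² − (Σh)² = 7534.32 − 6922.24 = 612.08
r = 161.72 / √(201.05 × 612.08) = 161.72 / 350.7972 ≈ 0.461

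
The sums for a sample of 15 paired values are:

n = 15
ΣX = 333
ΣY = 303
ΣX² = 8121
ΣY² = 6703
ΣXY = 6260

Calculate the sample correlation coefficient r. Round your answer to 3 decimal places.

r = (nΣXY − ΣXΣY) / √[(nΣX² − (ΣX)²)(nΣY² − (ΣY)²)]
Numerator: 15×6260 − 333×303 = -6999
Denominator: √[(121815 − 110889)(100545 − 91809)] = √[10926 × 8736] = 9769.8278
r = -6999 / 9769.8278 ≈ -0.716

-0.716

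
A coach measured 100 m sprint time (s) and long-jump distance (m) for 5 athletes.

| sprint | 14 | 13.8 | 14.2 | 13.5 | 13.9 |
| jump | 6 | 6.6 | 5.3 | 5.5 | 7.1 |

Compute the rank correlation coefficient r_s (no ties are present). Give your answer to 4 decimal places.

Rank sprint: 4, 2, 5, 1, 3
Rank jump: 3, 4, 1, 2, 5
d = rank(sprint) − rank(jump): 1, -2, 4, -1, -2; Σd² = 26
ρ = 1 − 6Σd² / [n(n²−1)] = 1 − 6×26 / (5×24) = 1 − 156/120 ≈ -0.3000

-0.3000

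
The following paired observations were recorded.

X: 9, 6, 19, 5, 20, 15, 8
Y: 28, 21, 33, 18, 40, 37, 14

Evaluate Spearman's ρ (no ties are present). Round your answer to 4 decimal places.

0.8571

Rank X: 4, 2, 6, 1, 7, 5, 3
Rank Y: 4, 3, 5, 2, 7, 6, 1
d = rank(X) − rank(Y): 0, -1, 1, -1, 0, -1, 2; Σd² = 8
ρ = 1 − 6Σd² / [n(n²−1)] = 1 − 6×8 / (7×48) = 1 − 48/336 ≈ 0.8571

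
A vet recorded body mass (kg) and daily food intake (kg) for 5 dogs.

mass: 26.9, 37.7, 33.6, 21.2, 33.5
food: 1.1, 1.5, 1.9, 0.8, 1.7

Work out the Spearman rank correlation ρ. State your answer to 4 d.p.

0.7000

Rank mass: 2, 5, 4, 1, 3
Rank food: 2, 3, 5, 1, 4
d = rank(mass) − rank(food): 0, 2, -1, 0, -1; Σd² = 6
ρ = 1 − 6Σd² / [n(n²−1)] = 1 − 6×6 / (5×24) = 1 − 36/120 ≈ 0.7000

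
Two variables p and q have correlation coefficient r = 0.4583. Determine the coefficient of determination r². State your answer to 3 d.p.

0.210

r² = (0.4583)² = 0.210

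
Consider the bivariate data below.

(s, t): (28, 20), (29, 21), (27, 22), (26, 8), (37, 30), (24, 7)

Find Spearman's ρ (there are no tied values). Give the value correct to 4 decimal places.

0.8286

Rank s: 4, 5, 3, 2, 6, 1
Rank t: 3, 4, 5, 2, 6, 1
d = rank(s) − rank(t): 1, 1, -2, 0, 0, 0; Σd² = 6
ρ = 1 − 6Σd² / [n(n²−1)] = 1 − 6×6 / (6×35) = 1 − 36/210 ≈ 0.8286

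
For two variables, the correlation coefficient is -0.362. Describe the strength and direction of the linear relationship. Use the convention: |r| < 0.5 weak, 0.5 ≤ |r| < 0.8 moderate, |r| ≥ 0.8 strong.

weak negative

r = -0.362 < 0 so the relationship is negative.
|r| = 0.362, which falls in the weak range.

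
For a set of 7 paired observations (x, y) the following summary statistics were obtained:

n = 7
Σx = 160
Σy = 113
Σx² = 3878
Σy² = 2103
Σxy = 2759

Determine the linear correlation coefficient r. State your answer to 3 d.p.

0.710

r = (nΣxy − ΣxΣy) / √[(nΣx² − (Σx)²)(nΣy² − (Σy)²)]
Numerator: 7×2759 − 160×113 = 1233
Denominator: √[(27146 − 25600)(14721 − 12769)] = √[1546 × 1952] = 1737.1793
r = 1233 / 1737.1793 ≈ 0.710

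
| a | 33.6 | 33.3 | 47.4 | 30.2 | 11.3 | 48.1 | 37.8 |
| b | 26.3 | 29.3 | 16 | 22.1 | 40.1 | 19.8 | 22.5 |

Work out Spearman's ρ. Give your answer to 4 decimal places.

-0.7500

Rank a: 4, 3, 6, 2, 1, 7, 5
Rank b: 5, 6, 1, 3, 7, 2, 4
d = rank(a) − rank(b): -1, -3, 5, -1, -6, 5, 1; Σd² = 98
ρ = 1 − 6Σd² / [n(n²−1)] = 1 − 6×98 / (7×48) = 1 − 588/336 ≈ -0.7500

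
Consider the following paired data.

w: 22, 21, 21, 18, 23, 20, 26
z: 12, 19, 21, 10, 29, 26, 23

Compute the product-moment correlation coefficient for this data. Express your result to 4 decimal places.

0.4669

n = 7, Σw = 151, Σz = 140, Σw² = 3295, Σz² = 3092, Σwz = 3069
nΣwz − ΣwΣz = 21483 − 21140 = 343
nΣw² − (Σw)² = 23065 − 22801 = 264; nΣz² − (Σz)² = 21644 − 19600 = 2044
r = 343 / √(264 × 2044) = 343 / 734.5856 ≈ 0.4669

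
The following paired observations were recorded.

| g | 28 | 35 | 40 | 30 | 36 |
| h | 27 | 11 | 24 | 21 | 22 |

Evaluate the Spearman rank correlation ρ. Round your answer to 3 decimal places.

-0.100

Rank g: 1, 3, 5, 2, 4
Rank h: 5, 1, 4, 2, 3
d = rank(g) − rank(h): -4, 2, 1, 0, 1; Σd² = 22
ρ = 1 − 6Σd² / [n(n²−1)] = 1 − 6×22 / (5×24) = 1 − 132/120 ≈ -0.100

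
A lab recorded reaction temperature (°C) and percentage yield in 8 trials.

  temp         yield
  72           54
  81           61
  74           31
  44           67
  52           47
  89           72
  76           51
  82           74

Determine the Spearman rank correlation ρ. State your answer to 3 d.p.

Rank temp: 3, 6, 4, 1, 2, 8, 5, 7
Rank yield: 4, 5, 1, 6, 2, 7, 3, 8
d = rank(temp) − rank(yield): -1, 1, 3, -5, 0, 1, 2, -1; Σd² = 42
ρ = 1 − 6Σd² / [n(n²−1)] = 1 − 6×42 / (8×63) = 1 − 252/504 ≈ 0.500

0.500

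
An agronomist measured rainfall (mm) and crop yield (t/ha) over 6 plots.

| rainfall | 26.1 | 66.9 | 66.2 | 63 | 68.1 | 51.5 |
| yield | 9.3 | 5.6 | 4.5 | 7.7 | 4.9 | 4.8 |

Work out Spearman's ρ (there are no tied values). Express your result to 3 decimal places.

-0.371

Rank rainfall: 1, 5, 4, 3, 6, 2
Rank yield: 6, 4, 1, 5, 3, 2
d = rank(rainfall) − rank(yield): -5, 1, 3, -2, 3, 0; Σd² = 48
ρ = 1 − 6Σd² / [n(n²−1)] = 1 − 6×48 / (6×35) = 1 − 288/210 ≈ -0.371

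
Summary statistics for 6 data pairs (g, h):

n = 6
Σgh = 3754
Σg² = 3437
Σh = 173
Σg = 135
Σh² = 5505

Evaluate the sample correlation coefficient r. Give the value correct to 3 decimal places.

r = (nΣgh − ΣgΣh) / √[(nΣg² − (Σg)²)(nΣh² − (Σh)²)]
Numerator: 6×3754 − 135×173 = -831
Denominator: √[(20622 − 18225)(33030 − 29929)] = √[2397 × 3101] = 2726.3707
r = -831 / 2726.3707 ≈ -0.305

-0.305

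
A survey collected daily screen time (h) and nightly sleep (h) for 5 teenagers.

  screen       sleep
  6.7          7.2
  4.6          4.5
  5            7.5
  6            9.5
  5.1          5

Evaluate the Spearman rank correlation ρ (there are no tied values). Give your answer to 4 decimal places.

Rank screen: 5, 1, 2, 4, 3
Rank sleep: 3, 1, 4, 5, 2
d = rank(screen) − rank(sleep): 2, 0, -2, -1, 1; Σd² = 10
ρ = 1 − 6Σd² / [n(n²−1)] = 1 − 6×10 / (5×24) = 1 − 60/120 ≈ 0.5000

0.5000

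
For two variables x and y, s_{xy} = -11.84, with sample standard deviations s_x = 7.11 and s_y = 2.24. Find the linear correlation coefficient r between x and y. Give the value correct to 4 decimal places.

-0.7434

r = Cov(x,y) / (s_x · s_y) = -11.84 / (7.11 × 2.24)
  = -11.84 / 15.9264 ≈ -0.7434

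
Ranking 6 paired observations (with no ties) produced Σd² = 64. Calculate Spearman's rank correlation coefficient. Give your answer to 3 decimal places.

ρ = 1 − 6Σd² / [n(n²−1)] = 1 − 6×64 / (6×35)
  = 1 − 384/210 = 1 − 1.8286 ≈ -0.829

-0.829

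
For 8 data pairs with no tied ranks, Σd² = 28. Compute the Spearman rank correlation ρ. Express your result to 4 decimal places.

0.6667

ρ = 1 − 6Σd² / [n(n²−1)] = 1 − 6×28 / (8×63)
  = 1 − 168/504 = 1 − 0.33333 ≈ 0.6667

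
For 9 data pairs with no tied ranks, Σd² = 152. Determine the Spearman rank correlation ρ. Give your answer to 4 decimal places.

-0.2667

ρ = 1 − 6Σd² / [n(n²−1)] = 1 − 6×152 / (9×80)
  = 1 − 912/720 = 1 − 1.26667 ≈ -0.2667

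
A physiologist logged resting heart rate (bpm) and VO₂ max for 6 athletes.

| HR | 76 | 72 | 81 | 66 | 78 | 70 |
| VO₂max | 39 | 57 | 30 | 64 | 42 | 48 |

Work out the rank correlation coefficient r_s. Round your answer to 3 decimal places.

-0.886

Rank HR: 4, 3, 6, 1, 5, 2
Rank VO₂max: 2, 5, 1, 6, 3, 4
d = rank(HR) − rank(VO₂max): 2, -2, 5, -5, 2, -2; Σd² = 66
ρ = 1 − 6Σd² / [n(n²−1)] = 1 − 6×66 / (6×35) = 1 − 396/210 ≈ -0.886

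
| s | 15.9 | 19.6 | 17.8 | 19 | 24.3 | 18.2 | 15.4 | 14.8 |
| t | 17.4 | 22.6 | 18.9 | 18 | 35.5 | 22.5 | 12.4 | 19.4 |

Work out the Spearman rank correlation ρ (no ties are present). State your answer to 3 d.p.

0.667

Rank s: 3, 7, 4, 6, 8, 5, 2, 1
Rank t: 2, 7, 4, 3, 8, 6, 1, 5
d = rank(s) − rank(t): 1, 0, 0, 3, 0, -1, 1, -4; Σd² = 28
ρ = 1 − 6Σd² / [n(n²−1)] = 1 − 6×28 / (8×63) = 1 − 168/504 ≈ 0.667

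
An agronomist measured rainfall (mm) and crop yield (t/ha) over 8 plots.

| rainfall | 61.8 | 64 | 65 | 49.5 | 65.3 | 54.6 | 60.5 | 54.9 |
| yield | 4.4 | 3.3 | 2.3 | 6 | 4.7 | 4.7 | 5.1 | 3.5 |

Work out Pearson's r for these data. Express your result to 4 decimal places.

n = 8, Σx = 475.6, Σy = 34, Σx² = 28510, Σy² = 153.98, Σxy = 1993.85
nΣxy − ΣxΣy = 15950.8 − 16170.4 = -219.6
nΣx² − (Σx)² = 228080 − 226195.36 = 1884.64; nΣy² − (Σy)² = 1231.84 − 1156 = 75.84
r = -219.6 / √(1884.64 × 75.84) = -219.6 / 378.0623 ≈ -0.5809

-0.5809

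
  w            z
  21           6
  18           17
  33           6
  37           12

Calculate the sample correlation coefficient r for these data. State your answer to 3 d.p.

-0.296

n = 4, Σw = 109, Σz = 41, Σw² = 3223, Σz² = 505, Σwz = 1074
nΣwz − ΣwΣz = 4296 − 4469 = -173
nΣw² − (Σw)² = 12892 − 11881 = 1011; nΣz² − (Σz)² = 2020 − 1681 = 339
r = -173 / √(1011 × 339) = -173 / 585.4306 ≈ -0.296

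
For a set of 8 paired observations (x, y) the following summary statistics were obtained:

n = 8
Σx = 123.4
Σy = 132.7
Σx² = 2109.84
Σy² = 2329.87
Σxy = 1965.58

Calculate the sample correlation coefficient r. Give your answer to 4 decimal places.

-0.4989

r = (nΣxy − ΣxΣy) / √[(nΣx² − (Σx)²)(nΣy² − (Σy)²)]
Numerator: 8×1965.58 − 123.4×132.7 = -650.54
Denominator: √[(16878.72 − 15227.56)(18638.96 − 17609.29)] = √[1651.16 × 1029.67] = 1303.8980
r = -650.54 / 1303.8980 ≈ -0.4989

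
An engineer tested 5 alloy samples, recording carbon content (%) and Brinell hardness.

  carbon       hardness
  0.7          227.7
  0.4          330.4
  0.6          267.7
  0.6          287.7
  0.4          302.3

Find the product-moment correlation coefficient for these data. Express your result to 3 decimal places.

n = 5, Σx = 2.7, Σy = 1415.8, Σx² = 1.53, Σy² = 406831.32, Σxy = 745.71
nΣxy − ΣxΣy = 3728.55 − 3822.66 = -94.11
nΣx² − (Σx)² = 7.65 − 7.29 = 0.36; nΣy² − (Σy)² = 2034156.6 − 2004489.64 = 29666.96
r = -94.11 / √(0.36 × 29666.96) = -94.11 / 103.3446 ≈ -0.911

-0.911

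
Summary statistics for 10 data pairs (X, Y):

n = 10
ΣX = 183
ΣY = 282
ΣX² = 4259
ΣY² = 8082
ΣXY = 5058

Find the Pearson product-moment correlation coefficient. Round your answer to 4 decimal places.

r = (nΣXY − ΣXΣY) / √[(nΣX² − (ΣX)²)(nΣY² − (ΣY)²)]
Numerator: 10×5058 − 183×282 = -1026
Denominator: √[(42590 − 33489)(80820 − 79524)] = √[9101 × 1296] = 3434.3698
r = -1026 / 3434.3698 ≈ -0.2987

-0.2987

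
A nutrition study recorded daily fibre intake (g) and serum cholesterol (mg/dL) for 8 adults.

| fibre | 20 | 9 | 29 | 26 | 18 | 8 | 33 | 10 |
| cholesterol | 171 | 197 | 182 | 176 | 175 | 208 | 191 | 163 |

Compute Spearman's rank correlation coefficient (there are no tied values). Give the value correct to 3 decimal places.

-0.190

Rank fibre: 5, 2, 7, 6, 4, 1, 8, 3
Rank cholesterol: 2, 7, 5, 4, 3, 8, 6, 1
d = rank(fibre) − rank(cholesterol): 3, -5, 2, 2, 1, -7, 2, 2; Σd² = 100
ρ = 1 − 6Σd² / [n(n²−1)] = 1 − 6×100 / (8×63) = 1 − 600/504 ≈ -0.190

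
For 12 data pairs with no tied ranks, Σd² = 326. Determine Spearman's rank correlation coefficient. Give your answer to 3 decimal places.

-0.140

ρ = 1 − 6Σd² / [n(n²−1)] = 1 − 6×326 / (12×143)
  = 1 − 1956/1716 = 1 − 1.1399 ≈ -0.140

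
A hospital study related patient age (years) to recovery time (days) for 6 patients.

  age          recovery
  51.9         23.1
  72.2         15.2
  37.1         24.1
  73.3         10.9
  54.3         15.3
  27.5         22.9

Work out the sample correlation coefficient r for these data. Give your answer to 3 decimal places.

-0.849

n = 6, Σx = 316.3, Σy = 111.5, Σx² = 18360.49, Σy² = 2222.77, Σxy = 5449.95
nΣxy − ΣxΣy = 32699.7 − 35267.45 = -2567.75
nΣx² − (Σx)² = 110162.94 − 100045.69 = 10117.25; nΣy² − (Σy)² = 13336.62 − 12432.25 = 904.37
r = -2567.75 / √(10117.25 × 904.37) = -2567.75 / 3024.8533 ≈ -0.849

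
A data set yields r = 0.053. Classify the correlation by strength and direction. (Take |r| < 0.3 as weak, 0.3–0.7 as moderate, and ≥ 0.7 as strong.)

r = 0.053 > 0 so the relationship is positive.
|r| = 0.053, which falls in the weak range.

weak positive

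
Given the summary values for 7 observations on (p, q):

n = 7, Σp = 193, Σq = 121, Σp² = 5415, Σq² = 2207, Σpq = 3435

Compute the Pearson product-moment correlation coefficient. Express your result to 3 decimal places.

0.950

r = (nΣpq − ΣpΣq) / √[(nΣp² − (Σp)²)(nΣq² − (Σq)²)]
Numerator: 7×3435 − 193×121 = 692
Denominator: √[(37905 − 37249)(15449 − 14641)] = √[656 × 808] = 728.0440
r = 692 / 728.0440 ≈ 0.950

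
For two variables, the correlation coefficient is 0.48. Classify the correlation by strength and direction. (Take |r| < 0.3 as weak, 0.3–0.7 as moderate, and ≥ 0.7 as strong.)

r = 0.48 > 0 so the relationship is positive.
|r| = 0.48, which falls in the moderate range.

moderate positive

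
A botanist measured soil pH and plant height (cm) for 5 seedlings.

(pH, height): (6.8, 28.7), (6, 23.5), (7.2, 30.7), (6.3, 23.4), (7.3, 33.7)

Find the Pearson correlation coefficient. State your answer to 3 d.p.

n = 5, Σx = 33.6, Σy = 140, Σx² = 227.06, Σy² = 4001.68, Σxy = 950.63
nΣxy − ΣxΣy = 4753.15 − 4704 = 49.15
nΣx² − (Σx)² = 1135.3 − 1128.96 = 6.34; nΣy² − (Σy)² = 20008.4 − 19600 = 408.4
r = 49.15 / √(6.34 × 408.4) = 49.15 / 50.8847 ≈ 0.966

0.966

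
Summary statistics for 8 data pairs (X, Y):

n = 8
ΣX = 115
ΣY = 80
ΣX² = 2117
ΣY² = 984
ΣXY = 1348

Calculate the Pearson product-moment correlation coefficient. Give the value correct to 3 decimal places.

0.678

r = (nΣXY − ΣXΣY) / √[(nΣX² − (ΣX)²)(nΣY² − (ΣY)²)]
Numerator: 8×1348 − 115×80 = 1584
Denominator: √[(16936 − 13225)(7872 − 6400)] = √[3711 × 1472] = 2337.2189
r = 1584 / 2337.2189 ≈ 0.678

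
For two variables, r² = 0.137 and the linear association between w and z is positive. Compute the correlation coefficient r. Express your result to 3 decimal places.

|r| = √0.137 = 0.370
The association is positive, so r = 0.370.

0.370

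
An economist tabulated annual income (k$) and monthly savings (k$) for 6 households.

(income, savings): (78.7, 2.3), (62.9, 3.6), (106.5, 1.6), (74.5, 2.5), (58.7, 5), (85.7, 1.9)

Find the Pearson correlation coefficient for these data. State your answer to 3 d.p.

n = 6, Σx = 467, Σy = 16.9, Σx² = 37832.78, Σy² = 55.67, Σxy = 1220.43
nΣxy − ΣxΣy = 7322.58 − 7892.3 = -569.72
nΣx² − (Σx)² = 226996.68 − 218089 = 8907.68; nΣy² − (Σy)² = 334.02 − 285.61 = 48.41
r = -569.72 / √(8907.68 × 48.41) = -569.72 / 656.6740 ≈ -0.868

-0.868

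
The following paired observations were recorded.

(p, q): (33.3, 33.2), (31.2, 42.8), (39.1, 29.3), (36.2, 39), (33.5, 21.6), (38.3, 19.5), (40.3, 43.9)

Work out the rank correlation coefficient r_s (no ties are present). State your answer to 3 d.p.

0.000

Rank p: 2, 1, 6, 4, 3, 5, 7
Rank q: 4, 6, 3, 5, 2, 1, 7
d = rank(p) − rank(q): -2, -5, 3, -1, 1, 4, 0; Σd² = 56
ρ = 1 − 6Σd² / [n(n²−1)] = 1 − 6×56 / (7×48) = 1 − 336/336 ≈ 0.000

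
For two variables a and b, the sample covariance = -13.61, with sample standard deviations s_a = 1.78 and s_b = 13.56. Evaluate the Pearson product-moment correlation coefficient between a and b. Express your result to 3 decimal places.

r = Cov(a,b) / (s_a · s_b) = -13.61 / (1.78 × 13.56)
  = -13.61 / 24.1368 ≈ -0.564

-0.564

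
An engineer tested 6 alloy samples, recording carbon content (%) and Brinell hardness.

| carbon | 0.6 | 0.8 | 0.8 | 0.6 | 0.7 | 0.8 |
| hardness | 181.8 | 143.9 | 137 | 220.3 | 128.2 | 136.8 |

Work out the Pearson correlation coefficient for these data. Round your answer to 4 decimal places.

n = 6, Σx = 4.3, Σy = 948, Σx² = 3.13, Σy² = 156209.02, Σxy = 665.16
nΣxy − ΣxΣy = 3990.96 − 4076.4 = -85.44
nΣx² − (Σx)² = 18.78 − 18.49 = 0.29; nΣy² − (Σy)² = 937254.12 − 898704 = 38550.12
r = -85.44 / √(0.29 × 38550.12) = -85.44 / 105.7333 ≈ -0.8081

-0.8081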